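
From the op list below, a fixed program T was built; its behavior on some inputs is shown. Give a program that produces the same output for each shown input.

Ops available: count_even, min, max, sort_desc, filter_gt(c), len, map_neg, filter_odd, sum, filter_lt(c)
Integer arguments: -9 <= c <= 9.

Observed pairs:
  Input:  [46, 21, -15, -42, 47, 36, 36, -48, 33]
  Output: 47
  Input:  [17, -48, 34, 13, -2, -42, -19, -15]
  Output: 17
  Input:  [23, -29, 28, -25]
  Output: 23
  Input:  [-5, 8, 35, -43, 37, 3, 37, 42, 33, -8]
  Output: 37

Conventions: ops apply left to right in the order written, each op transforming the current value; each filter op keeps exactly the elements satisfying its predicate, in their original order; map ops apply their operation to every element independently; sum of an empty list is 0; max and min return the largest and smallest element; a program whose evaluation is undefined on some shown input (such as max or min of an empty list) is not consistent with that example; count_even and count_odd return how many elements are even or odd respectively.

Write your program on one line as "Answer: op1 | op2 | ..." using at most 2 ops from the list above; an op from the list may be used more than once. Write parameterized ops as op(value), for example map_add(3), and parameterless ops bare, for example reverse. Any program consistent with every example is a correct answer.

filter_odd | max

Check, running the answer program on each example:
  [46, 21, -15, -42, 47, 36, 36, -48, 33] -> [21, -15, 47, 33] -> 47
  [17, -48, 34, 13, -2, -42, -19, -15] -> [17, 13, -19, -15] -> 17
  [23, -29, 28, -25] -> [23, -29, -25] -> 23
  [-5, 8, 35, -43, 37, 3, 37, 42, 33, -8] -> [-5, 35, -43, 37, 3, 37, 33] -> 37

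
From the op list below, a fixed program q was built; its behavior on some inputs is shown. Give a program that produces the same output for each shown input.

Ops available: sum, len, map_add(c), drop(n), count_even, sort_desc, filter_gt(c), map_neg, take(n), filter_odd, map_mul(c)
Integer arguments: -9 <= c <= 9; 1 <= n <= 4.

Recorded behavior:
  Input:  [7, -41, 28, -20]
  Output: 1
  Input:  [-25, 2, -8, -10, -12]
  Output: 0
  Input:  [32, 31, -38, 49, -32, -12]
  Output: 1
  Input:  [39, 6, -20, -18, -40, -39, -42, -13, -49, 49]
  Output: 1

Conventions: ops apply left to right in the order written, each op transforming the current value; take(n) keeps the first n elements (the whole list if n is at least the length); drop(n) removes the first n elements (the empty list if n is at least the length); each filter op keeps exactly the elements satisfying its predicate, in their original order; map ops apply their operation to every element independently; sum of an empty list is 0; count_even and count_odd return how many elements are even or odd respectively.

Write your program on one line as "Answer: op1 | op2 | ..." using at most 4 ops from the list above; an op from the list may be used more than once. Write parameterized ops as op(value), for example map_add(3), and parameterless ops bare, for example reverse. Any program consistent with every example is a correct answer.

drop(2) | map_add(-9) | filter_gt(-5) | len

Check, running the answer program on each example:
  [7, -41, 28, -20] -> [28, -20] -> [19, -29] -> [19] -> 1
  [-25, 2, -8, -10, -12] -> [-8, -10, -12] -> [-17, -19, -21] -> [] -> 0
  [32, 31, -38, 49, -32, -12] -> [-38, 49, -32, -12] -> [-47, 40, -41, -21] -> [40] -> 1
  [39, 6, -20, -18, -40, -39, -42, -13, -49, 49] -> [-20, -18, -40, -39, -42, -13, -49, 49] -> [-29, -27, -49, -48, -51, -22, -58, 40] -> [40] -> 1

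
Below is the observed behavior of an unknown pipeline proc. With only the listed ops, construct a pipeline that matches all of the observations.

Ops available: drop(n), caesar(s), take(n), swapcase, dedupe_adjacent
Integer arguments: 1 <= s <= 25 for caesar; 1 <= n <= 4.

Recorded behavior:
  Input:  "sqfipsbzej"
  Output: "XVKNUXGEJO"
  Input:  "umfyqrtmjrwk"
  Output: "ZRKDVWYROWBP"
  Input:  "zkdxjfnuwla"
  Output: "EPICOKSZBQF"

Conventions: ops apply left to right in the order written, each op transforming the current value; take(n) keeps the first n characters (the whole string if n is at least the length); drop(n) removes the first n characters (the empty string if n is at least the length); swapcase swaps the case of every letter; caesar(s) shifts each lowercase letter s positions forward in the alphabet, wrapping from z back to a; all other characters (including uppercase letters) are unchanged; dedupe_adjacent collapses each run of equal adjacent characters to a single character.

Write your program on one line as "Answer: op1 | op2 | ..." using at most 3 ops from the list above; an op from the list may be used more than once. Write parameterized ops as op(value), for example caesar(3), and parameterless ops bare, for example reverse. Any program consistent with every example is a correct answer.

caesar(5) | swapcase

Check, running the answer program on each example:
  "sqfipsbzej" -> "xvknuxgejo" -> "XVKNUXGEJO"
  "umfyqrtmjrwk" -> "zrkdvwyrowbp" -> "ZRKDVWYROWBP"
  "zkdxjfnuwla" -> "epicokszbqf" -> "EPICOKSZBQF"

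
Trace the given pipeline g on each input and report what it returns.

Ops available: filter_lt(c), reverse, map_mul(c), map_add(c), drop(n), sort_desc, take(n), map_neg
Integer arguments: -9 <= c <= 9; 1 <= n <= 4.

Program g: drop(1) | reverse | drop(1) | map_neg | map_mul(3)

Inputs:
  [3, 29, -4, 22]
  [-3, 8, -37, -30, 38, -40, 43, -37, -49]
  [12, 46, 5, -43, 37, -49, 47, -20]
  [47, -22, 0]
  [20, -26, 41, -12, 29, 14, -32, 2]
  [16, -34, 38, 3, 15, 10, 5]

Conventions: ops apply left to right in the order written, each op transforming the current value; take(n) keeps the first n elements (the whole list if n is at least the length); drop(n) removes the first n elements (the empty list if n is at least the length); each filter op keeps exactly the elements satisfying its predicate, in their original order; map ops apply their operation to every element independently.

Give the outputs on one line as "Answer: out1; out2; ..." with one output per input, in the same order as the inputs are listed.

[12, -87]; [111, -129, 120, -114, 90, 111, -24]; [-141, 147, -111, 129, -15, -138]; [66]; [96, -42, -87, 36, -123, 78]; [-30, -45, -9, -114, 102]

Execution, op by op:
  [3, 29, -4, 22] -> [29, -4, 22] -> [22, -4, 29] -> [-4, 29] -> [4, -29] -> [12, -87]
  [-3, 8, -37, -30, 38, -40, 43, -37, -49] -> [8, -37, -30, 38, -40, 43, -37, -49] -> [-49, -37, 43, -40, 38, -30, -37, 8] -> [-37, 43, -40, 38, -30, -37, 8] -> [37, -43, 40, -38, 30, 37, -8] -> [111, -129, 120, -114, 90, 111, -24]
  [12, 46, 5, -43, 37, -49, 47, -20] -> [46, 5, -43, 37, -49, 47, -20] -> [-20, 47, -49, 37, -43, 5, 46] -> [47, -49, 37, -43, 5, 46] -> [-47, 49, -37, 43, -5, -46] -> [-141, 147, -111, 129, -15, -138]
  [47, -22, 0] -> [-22, 0] -> [0, -22] -> [-22] -> [22] -> [66]
  [20, -26, 41, -12, 29, 14, -32, 2] -> [-26, 41, -12, 29, 14, -32, 2] -> [2, -32, 14, 29, -12, 41, -26] -> [-32, 14, 29, -12, 41, -26] -> [32, -14, -29, 12, -41, 26] -> [96, -42, -87, 36, -123, 78]
  [16, -34, 38, 3, 15, 10, 5] -> [-34, 38, 3, 15, 10, 5] -> [5, 10, 15, 3, 38, -34] -> [10, 15, 3, 38, -34] -> [-10, -15, -3, -38, 34] -> [-30, -45, -9, -114, 102]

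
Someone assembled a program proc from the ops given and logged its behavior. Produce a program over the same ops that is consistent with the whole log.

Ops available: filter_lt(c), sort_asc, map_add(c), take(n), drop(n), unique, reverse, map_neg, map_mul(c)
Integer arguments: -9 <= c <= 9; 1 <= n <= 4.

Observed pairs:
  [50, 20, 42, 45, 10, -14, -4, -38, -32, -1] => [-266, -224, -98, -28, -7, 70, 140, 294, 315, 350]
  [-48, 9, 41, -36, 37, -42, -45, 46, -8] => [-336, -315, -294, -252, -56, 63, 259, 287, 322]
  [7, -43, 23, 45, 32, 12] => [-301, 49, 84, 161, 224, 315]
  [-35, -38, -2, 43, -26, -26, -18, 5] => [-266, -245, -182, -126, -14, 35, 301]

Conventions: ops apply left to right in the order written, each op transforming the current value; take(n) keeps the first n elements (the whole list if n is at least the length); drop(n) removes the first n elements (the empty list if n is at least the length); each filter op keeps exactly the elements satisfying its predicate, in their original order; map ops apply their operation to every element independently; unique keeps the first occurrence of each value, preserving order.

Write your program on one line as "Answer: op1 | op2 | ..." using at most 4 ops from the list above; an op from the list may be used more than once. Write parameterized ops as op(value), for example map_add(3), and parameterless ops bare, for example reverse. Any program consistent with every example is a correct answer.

unique | map_mul(7) | sort_asc

Check, running the answer program on each example:
  [50, 20, 42, 45, 10, -14, -4, -38, -32, -1] -> [50, 20, 42, 45, 10, -14, -4, -38, -32, -1] -> [350, 140, 294, 315, 70, -98, -28, -266, -224, -7] -> [-266, -224, -98, -28, -7, 70, 140, 294, 315, 350]
  [-48, 9, 41, -36, 37, -42, -45, 46, -8] -> [-48, 9, 41, -36, 37, -42, -45, 46, -8] -> [-336, 63, 287, -252, 259, -294, -315, 322, -56] -> [-336, -315, -294, -252, -56, 63, 259, 287, 322]
  [7, -43, 23, 45, 32, 12] -> [7, -43, 23, 45, 32, 12] -> [49, -301, 161, 315, 224, 84] -> [-301, 49, 84, 161, 224, 315]
  [-35, -38, -2, 43, -26, -26, -18, 5] -> [-35, -38, -2, 43, -26, -18, 5] -> [-245, -266, -14, 301, -182, -126, 35] -> [-266, -245, -182, -126, -14, 35, 301]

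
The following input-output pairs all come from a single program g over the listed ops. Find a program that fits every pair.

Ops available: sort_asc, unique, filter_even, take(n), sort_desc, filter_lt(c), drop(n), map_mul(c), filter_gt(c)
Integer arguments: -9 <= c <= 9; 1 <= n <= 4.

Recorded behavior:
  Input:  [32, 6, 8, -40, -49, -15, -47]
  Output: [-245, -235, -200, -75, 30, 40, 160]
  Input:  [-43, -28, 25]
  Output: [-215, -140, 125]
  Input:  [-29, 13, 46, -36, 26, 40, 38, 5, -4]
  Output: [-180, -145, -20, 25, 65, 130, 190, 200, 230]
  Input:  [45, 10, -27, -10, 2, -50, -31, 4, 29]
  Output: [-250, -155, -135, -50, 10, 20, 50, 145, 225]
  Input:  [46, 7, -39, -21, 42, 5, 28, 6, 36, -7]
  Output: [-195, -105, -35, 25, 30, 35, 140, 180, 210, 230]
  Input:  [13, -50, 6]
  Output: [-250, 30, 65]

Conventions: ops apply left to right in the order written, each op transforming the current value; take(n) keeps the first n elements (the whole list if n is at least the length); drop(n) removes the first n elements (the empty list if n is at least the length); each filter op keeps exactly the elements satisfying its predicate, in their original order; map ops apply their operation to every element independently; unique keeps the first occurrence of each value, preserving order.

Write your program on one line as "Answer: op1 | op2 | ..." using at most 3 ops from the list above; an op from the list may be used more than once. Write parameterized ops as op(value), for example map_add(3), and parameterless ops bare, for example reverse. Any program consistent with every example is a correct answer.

map_mul(5) | sort_asc

Check, running the answer program on each example:
  [32, 6, 8, -40, -49, -15, -47] -> [160, 30, 40, -200, -245, -75, -235] -> [-245, -235, -200, -75, 30, 40, 160]
  [-43, -28, 25] -> [-215, -140, 125] -> [-215, -140, 125]
  [-29, 13, 46, -36, 26, 40, 38, 5, -4] -> [-145, 65, 230, -180, 130, 200, 190, 25, -20] -> [-180, -145, -20, 25, 65, 130, 190, 200, 230]
  [45, 10, -27, -10, 2, -50, -31, 4, 29] -> [225, 50, -135, -50, 10, -250, -155, 20, 145] -> [-250, -155, -135, -50, 10, 20, 50, 145, 225]
  [46, 7, -39, -21, 42, 5, 28, 6, 36, -7] -> [230, 35, -195, -105, 210, 25, 140, 30, 180, -35] -> [-195, -105, -35, 25, 30, 35, 140, 180, 210, 230]
  [13, -50, 6] -> [65, -250, 30] -> [-250, 30, 65]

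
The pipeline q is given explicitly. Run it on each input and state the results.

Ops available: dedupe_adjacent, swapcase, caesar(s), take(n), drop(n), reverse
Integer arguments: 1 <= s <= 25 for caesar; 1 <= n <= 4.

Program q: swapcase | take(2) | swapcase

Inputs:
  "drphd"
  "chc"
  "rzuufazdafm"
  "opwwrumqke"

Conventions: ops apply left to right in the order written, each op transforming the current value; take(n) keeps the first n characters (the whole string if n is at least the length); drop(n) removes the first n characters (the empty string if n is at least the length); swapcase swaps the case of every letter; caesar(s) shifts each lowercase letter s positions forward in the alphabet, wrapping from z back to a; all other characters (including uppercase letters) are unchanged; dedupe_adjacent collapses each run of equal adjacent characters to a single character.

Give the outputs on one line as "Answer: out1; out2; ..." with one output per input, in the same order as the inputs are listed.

"dr"; "ch"; "rz"; "op"

Execution, op by op:
  "drphd" -> "DRPHD" -> "DR" -> "dr"
  "chc" -> "CHC" -> "CH" -> "ch"
  "rzuufazdafm" -> "RZUUFAZDAFM" -> "RZ" -> "rz"
  "opwwrumqke" -> "OPWWRUMQKE" -> "OP" -> "op"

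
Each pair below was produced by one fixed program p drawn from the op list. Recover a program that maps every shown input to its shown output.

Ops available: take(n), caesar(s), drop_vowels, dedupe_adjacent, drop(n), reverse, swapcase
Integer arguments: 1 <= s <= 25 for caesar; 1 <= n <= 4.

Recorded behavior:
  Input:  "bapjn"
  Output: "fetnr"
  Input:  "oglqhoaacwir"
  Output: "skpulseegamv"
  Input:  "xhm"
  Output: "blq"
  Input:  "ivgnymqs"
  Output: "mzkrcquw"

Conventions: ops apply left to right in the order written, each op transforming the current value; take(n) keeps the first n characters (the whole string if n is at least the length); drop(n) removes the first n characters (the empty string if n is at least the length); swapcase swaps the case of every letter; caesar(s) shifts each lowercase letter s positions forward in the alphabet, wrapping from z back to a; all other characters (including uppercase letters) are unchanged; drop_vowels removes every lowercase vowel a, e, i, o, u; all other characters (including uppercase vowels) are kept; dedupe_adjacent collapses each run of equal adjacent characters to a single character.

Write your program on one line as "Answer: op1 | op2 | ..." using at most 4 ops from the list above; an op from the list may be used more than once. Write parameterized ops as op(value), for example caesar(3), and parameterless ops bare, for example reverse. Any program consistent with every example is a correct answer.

reverse | caesar(4) | reverse

Check, running the answer program on each example:
  "bapjn" -> "njpab" -> "rntef" -> "fetnr"
  "oglqhoaacwir" -> "riwcaaohqlgo" -> "vmageeslupks" -> "skpulseegamv"
  "xhm" -> "mhx" -> "qlb" -> "blq"
  "ivgnymqs" -> "sqmyngvi" -> "wuqcrkzm" -> "mzkrcquw"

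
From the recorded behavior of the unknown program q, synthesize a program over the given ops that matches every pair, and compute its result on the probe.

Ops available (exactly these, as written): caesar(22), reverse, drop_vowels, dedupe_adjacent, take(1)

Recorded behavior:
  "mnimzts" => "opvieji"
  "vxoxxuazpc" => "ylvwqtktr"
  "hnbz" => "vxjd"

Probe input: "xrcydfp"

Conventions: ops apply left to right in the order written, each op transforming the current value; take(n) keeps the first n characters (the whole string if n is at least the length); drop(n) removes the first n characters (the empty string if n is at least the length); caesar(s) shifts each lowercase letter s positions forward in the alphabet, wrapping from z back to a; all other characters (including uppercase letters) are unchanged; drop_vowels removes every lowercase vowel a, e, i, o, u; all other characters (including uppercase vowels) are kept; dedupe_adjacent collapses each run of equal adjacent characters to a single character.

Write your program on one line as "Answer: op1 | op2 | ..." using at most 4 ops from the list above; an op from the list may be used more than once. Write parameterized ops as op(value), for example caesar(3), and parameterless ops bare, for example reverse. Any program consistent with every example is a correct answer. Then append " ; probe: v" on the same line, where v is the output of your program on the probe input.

dedupe_adjacent | caesar(22) | reverse ; probe: "lbzuynt"

Check, running the answer program on each example:
  "mnimzts" -> "mnimzts" -> "ijeivpo" -> "opvieji"
  "vxoxxuazpc" -> "vxoxuazpc" -> "rtktqwvly" -> "ylvwqtktr"
  "hnbz" -> "hnbz" -> "djxv" -> "vxjd"
  probe: "xrcydfp" -> "xrcydfp" -> "tnyuzbl" -> "lbzuynt"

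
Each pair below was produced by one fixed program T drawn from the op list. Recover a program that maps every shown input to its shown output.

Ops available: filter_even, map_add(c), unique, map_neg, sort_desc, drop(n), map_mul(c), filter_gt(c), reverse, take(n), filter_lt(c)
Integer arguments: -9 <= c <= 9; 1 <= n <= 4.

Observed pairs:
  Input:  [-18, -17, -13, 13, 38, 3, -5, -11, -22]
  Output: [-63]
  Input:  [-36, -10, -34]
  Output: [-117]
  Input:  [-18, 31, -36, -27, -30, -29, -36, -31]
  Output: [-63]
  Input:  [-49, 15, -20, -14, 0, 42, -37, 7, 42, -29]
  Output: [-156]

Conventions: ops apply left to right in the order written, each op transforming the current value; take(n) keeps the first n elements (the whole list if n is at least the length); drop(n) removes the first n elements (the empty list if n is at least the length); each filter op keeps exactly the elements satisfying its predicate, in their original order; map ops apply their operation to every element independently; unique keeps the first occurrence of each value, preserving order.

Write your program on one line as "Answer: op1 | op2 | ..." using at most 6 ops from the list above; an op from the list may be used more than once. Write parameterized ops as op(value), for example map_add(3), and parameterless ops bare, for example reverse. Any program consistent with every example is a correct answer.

filter_lt(3) | map_add(-2) | map_mul(3) | take(1) | map_add(-3)

Check, running the answer program on each example:
  [-18, -17, -13, 13, 38, 3, -5, -11, -22] -> [-18, -17, -13, -5, -11, -22] -> [-20, -19, -15, -7, -13, -24] -> [-60, -57, -45, -21, -39, -72] -> [-60] -> [-63]
  [-36, -10, -34] -> [-36, -10, -34] -> [-38, -12, -36] -> [-114, -36, -108] -> [-114] -> [-117]
  [-18, 31, -36, -27, -30, -29, -36, -31] -> [-18, -36, -27, -30, -29, -36, -31] -> [-20, -38, -29, -32, -31, -38, -33] -> [-60, -114, -87, -96, -93, -114, -99] -> [-60] -> [-63]
  [-49, 15, -20, -14, 0, 42, -37, 7, 42, -29] -> [-49, -20, -14, 0, -37, -29] -> [-51, -22, -16, -2, -39, -31] -> [-153, -66, -48, -6, -117, -93] -> [-153] -> [-156]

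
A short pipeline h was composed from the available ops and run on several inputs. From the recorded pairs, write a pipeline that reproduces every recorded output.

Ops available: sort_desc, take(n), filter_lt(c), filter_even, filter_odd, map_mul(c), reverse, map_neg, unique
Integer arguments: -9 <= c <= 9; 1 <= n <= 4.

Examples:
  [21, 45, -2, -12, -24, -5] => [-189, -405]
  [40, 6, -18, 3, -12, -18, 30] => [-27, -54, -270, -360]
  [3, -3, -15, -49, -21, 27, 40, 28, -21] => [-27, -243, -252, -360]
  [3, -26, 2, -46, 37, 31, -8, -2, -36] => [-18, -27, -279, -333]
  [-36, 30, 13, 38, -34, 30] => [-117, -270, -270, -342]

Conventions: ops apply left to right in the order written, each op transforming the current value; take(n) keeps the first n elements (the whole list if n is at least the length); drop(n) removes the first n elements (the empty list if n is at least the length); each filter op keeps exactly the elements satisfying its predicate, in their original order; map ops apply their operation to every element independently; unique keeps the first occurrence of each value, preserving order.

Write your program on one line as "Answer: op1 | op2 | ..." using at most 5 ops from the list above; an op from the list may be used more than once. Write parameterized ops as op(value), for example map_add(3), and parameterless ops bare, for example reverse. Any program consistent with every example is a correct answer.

map_mul(-9) | reverse | filter_lt(-7) | sort_desc

Check, running the answer program on each example:
  [21, 45, -2, -12, -24, -5] -> [-189, -405, 18, 108, 216, 45] -> [45, 216, 108, 18, -405, -189] -> [-405, -189] -> [-189, -405]
  [40, 6, -18, 3, -12, -18, 30] -> [-360, -54, 162, -27, 108, 162, -270] -> [-270, 162, 108, -27, 162, -54, -360] -> [-270, -27, -54, -360] -> [-27, -54, -270, -360]
  [3, -3, -15, -49, -21, 27, 40, 28, -21] -> [-27, 27, 135, 441, 189, -243, -360, -252, 189] -> [189, -252, -360, -243, 189, 441, 135, 27, -27] -> [-252, -360, -243, -27] -> [-27, -243, -252, -360]
  [3, -26, 2, -46, 37, 31, -8, -2, -36] -> [-27, 234, -18, 414, -333, -279, 72, 18, 324] -> [324, 18, 72, -279, -333, 414, -18, 234, -27] -> [-279, -333, -18, -27] -> [-18, -27, -279, -333]
  [-36, 30, 13, 38, -34, 30] -> [324, -270, -117, -342, 306, -270] -> [-270, 306, -342, -117, -270, 324] -> [-270, -342, -117, -270] -> [-117, -270, -270, -342]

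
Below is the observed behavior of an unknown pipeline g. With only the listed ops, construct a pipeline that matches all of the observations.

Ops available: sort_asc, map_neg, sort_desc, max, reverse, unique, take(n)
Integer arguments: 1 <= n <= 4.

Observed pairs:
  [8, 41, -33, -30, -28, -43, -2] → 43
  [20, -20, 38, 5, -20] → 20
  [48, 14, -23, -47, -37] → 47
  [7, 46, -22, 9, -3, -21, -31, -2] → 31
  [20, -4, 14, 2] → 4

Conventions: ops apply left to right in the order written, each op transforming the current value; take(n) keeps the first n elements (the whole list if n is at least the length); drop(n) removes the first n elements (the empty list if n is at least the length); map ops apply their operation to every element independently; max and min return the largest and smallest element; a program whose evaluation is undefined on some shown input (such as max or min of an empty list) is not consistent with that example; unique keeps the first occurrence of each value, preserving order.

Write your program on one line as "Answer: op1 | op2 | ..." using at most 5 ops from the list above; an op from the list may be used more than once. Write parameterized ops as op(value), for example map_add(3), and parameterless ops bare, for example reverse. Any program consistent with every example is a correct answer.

map_neg | sort_desc | unique | max

Check, running the answer program on each example:
  [8, 41, -33, -30, -28, -43, -2] -> [-8, -41, 33, 30, 28, 43, 2] -> [43, 33, 30, 28, 2, -8, -41] -> [43, 33, 30, 28, 2, -8, -41] -> 43
  [20, -20, 38, 5, -20] -> [-20, 20, -38, -5, 20] -> [20, 20, -5, -20, -38] -> [20, -5, -20, -38] -> 20
  [48, 14, -23, -47, -37] -> [-48, -14, 23, 47, 37] -> [47, 37, 23, -14, -48] -> [47, 37, 23, -14, -48] -> 47
  [7, 46, -22, 9, -3, -21, -31, -2] -> [-7, -46, 22, -9, 3, 21, 31, 2] -> [31, 22, 21, 3, 2, -7, -9, -46] -> [31, 22, 21, 3, 2, -7, -9, -46] -> 31
  [20, -4, 14, 2] -> [-20, 4, -14, -2] -> [4, -2, -14, -20] -> [4, -2, -14, -20] -> 4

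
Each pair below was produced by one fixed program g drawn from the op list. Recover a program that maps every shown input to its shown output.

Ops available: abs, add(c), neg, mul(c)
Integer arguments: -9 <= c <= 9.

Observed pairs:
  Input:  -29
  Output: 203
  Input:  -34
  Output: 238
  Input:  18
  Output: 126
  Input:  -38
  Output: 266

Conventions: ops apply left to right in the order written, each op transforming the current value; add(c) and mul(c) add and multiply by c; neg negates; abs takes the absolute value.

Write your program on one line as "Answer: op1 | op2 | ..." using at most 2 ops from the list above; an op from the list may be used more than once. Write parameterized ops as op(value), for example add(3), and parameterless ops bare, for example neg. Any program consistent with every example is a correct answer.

mul(7) | abs

Check, running the answer program on each example:
  -29 -> -203 -> 203
  -34 -> -238 -> 238
  18 -> 126 -> 126
  -38 -> -266 -> 266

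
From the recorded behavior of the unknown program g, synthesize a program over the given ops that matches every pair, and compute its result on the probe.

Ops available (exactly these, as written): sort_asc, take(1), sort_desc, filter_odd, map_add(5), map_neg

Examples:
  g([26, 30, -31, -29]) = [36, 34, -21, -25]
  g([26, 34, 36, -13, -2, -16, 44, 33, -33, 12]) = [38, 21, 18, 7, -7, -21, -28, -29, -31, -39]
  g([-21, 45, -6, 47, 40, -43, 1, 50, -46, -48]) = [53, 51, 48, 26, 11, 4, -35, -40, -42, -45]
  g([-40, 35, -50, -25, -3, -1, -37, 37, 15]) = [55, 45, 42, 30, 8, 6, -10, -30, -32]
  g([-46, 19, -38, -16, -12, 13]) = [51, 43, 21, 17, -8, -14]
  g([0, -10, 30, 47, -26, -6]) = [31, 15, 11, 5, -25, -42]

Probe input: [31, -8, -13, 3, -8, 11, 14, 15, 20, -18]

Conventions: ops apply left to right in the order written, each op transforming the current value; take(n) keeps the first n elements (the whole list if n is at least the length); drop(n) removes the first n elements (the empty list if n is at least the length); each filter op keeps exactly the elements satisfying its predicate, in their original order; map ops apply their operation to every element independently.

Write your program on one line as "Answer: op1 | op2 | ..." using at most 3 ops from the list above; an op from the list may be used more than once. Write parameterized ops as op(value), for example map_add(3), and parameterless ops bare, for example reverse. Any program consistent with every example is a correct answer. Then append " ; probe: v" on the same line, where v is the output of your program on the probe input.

map_neg | map_add(5) | sort_desc ; probe: [23, 18, 13, 13, 2, -6, -9, -10, -15, -26]

Check, running the answer program on each example:
  [26, 30, -31, -29] -> [-26, -30, 31, 29] -> [-21, -25, 36, 34] -> [36, 34, -21, -25]
  [26, 34, 36, -13, -2, -16, 44, 33, -33, 12] -> [-26, -34, -36, 13, 2, 16, -44, -33, 33, -12] -> [-21, -29, -31, 18, 7, 21, -39, -28, 38, -7] -> [38, 21, 18, 7, -7, -21, -28, -29, -31, -39]
  [-21, 45, -6, 47, 40, -43, 1, 50, -46, -48] -> [21, -45, 6, -47, -40, 43, -1, -50, 46, 48] -> [26, -40, 11, -42, -35, 48, 4, -45, 51, 53] -> [53, 51, 48, 26, 11, 4, -35, -40, -42, -45]
  [-40, 35, -50, -25, -3, -1, -37, 37, 15] -> [40, -35, 50, 25, 3, 1, 37, -37, -15] -> [45, -30, 55, 30, 8, 6, 42, -32, -10] -> [55, 45, 42, 30, 8, 6, -10, -30, -32]
  [-46, 19, -38, -16, -12, 13] -> [46, -19, 38, 16, 12, -13] -> [51, -14, 43, 21, 17, -8] -> [51, 43, 21, 17, -8, -14]
  [0, -10, 30, 47, -26, -6] -> [0, 10, -30, -47, 26, 6] -> [5, 15, -25, -42, 31, 11] -> [31, 15, 11, 5, -25, -42]
  probe: [31, -8, -13, 3, -8, 11, 14, 15, 20, -18] -> [-31, 8, 13, -3, 8, -11, -14, -15, -20, 18] -> [-26, 13, 18, 2, 13, -6, -9, -10, -15, 23] -> [23, 18, 13, 13, 2, -6, -9, -10, -15, -26]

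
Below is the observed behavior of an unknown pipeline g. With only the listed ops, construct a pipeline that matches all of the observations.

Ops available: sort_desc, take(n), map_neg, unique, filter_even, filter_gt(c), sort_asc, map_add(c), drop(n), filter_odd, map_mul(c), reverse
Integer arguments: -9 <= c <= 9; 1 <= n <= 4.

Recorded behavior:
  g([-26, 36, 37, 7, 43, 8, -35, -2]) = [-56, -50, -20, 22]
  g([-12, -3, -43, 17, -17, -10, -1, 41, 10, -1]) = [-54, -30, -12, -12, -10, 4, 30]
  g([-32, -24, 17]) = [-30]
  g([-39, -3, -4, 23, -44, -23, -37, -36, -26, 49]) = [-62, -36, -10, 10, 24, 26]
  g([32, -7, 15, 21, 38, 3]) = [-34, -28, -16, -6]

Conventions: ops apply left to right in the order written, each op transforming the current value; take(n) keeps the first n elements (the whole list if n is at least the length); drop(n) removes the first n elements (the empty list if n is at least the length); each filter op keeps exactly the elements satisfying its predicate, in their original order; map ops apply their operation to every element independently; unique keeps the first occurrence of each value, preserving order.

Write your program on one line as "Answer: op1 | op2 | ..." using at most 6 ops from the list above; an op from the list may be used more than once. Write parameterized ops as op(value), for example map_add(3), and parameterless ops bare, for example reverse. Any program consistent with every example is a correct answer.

sort_desc | filter_odd | map_add(4) | map_add(9) | map_neg

Check, running the answer program on each example:
  [-26, 36, 37, 7, 43, 8, -35, -2] -> [43, 37, 36, 8, 7, -2, -26, -35] -> [43, 37, 7, -35] -> [47, 41, 11, -31] -> [56, 50, 20, -22] -> [-56, -50, -20, 22]
  [-12, -3, -43, 17, -17, -10, -1, 41, 10, -1] -> [41, 17, 10, -1, -1, -3, -10, -12, -17, -43] -> [41, 17, -1, -1, -3, -17, -43] -> [45, 21, 3, 3, 1, -13, -39] -> [54, 30, 12, 12, 10, -4, -30] -> [-54, -30, -12, -12, -10, 4, 30]
  [-32, -24, 17] -> [17, -24, -32] -> [17] -> [21] -> [30] -> [-30]
  [-39, -3, -4, 23, -44, -23, -37, -36, -26, 49] -> [49, 23, -3, -4, -23, -26, -36, -37, -39, -44] -> [49, 23, -3, -23, -37, -39] -> [53, 27, 1, -19, -33, -35] -> [62, 36, 10, -10, -24, -26] -> [-62, -36, -10, 10, 24, 26]
  [32, -7, 15, 21, 38, 3] -> [38, 32, 21, 15, 3, -7] -> [21, 15, 3, -7] -> [25, 19, 7, -3] -> [34, 28, 16, 6] -> [-34, -28, -16, -6]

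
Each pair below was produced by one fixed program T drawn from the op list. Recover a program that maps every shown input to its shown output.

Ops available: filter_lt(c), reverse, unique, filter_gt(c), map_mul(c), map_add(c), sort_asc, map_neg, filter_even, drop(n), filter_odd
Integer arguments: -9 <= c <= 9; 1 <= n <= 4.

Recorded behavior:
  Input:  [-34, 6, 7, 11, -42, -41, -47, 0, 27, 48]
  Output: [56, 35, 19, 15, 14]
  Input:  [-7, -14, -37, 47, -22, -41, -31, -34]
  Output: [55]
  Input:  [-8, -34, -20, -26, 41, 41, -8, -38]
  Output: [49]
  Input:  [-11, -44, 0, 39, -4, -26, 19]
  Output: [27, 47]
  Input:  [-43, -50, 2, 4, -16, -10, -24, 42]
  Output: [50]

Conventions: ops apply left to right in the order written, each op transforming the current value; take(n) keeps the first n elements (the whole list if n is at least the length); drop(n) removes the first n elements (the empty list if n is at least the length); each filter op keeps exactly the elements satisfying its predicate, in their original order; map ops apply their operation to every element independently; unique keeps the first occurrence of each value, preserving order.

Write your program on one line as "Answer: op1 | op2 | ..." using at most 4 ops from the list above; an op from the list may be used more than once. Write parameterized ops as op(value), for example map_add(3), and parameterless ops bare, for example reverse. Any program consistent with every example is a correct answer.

unique | filter_gt(5) | map_add(8) | reverse

Check, running the answer program on each example:
  [-34, 6, 7, 11, -42, -41, -47, 0, 27, 48] -> [-34, 6, 7, 11, -42, -41, -47, 0, 27, 48] -> [6, 7, 11, 27, 48] -> [14, 15, 19, 35, 56] -> [56, 35, 19, 15, 14]
  [-7, -14, -37, 47, -22, -41, -31, -34] -> [-7, -14, -37, 47, -22, -41, -31, -34] -> [47] -> [55] -> [55]
  [-8, -34, -20, -26, 41, 41, -8, -38] -> [-8, -34, -20, -26, 41, -38] -> [41] -> [49] -> [49]
  [-11, -44, 0, 39, -4, -26, 19] -> [-11, -44, 0, 39, -4, -26, 19] -> [39, 19] -> [47, 27] -> [27, 47]
  [-43, -50, 2, 4, -16, -10, -24, 42] -> [-43, -50, 2, 4, -16, -10, -24, 42] -> [42] -> [50] -> [50]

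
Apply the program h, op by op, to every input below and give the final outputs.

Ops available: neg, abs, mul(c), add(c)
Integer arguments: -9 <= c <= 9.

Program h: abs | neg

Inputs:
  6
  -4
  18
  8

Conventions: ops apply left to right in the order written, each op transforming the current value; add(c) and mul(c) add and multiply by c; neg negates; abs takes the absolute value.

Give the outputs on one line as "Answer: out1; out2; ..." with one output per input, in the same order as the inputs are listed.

-6; -4; -18; -8

Execution, op by op:
  6 -> 6 -> -6
  -4 -> 4 -> -4
  18 -> 18 -> -18
  8 -> 8 -> -8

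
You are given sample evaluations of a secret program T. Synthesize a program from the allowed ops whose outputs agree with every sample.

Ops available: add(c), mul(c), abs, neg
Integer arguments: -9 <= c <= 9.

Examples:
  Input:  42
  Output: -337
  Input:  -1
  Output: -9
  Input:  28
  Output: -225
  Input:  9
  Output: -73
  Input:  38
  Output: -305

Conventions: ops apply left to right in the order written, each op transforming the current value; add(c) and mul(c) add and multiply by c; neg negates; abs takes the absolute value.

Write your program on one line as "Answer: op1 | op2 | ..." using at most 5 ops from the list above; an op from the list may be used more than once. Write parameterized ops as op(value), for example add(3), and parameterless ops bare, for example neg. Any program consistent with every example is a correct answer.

abs | neg | mul(8) | add(-1)

Check, running the answer program on each example:
  42 -> 42 -> -42 -> -336 -> -337
  -1 -> 1 -> -1 -> -8 -> -9
  28 -> 28 -> -28 -> -224 -> -225
  9 -> 9 -> -9 -> -72 -> -73
  38 -> 38 -> -38 -> -304 -> -305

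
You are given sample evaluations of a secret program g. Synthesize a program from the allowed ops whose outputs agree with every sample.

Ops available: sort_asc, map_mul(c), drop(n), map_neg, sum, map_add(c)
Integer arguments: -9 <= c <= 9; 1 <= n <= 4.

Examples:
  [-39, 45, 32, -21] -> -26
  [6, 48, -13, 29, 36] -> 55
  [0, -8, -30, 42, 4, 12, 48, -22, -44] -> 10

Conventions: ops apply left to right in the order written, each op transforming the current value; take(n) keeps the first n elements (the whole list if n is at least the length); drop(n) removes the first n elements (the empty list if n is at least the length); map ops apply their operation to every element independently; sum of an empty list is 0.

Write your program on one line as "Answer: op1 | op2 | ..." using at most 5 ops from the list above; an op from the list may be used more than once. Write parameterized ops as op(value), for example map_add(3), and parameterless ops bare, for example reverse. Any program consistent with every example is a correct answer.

drop(3) | map_add(1) | map_add(-6) | sum

Check, running the answer program on each example:
  [-39, 45, 32, -21] -> [-21] -> [-20] -> [-26] -> -26
  [6, 48, -13, 29, 36] -> [29, 36] -> [30, 37] -> [24, 31] -> 55
  [0, -8, -30, 42, 4, 12, 48, -22, -44] -> [42, 4, 12, 48, -22, -44] -> [43, 5, 13, 49, -21, -43] -> [37, -1, 7, 43, -27, -49] -> 10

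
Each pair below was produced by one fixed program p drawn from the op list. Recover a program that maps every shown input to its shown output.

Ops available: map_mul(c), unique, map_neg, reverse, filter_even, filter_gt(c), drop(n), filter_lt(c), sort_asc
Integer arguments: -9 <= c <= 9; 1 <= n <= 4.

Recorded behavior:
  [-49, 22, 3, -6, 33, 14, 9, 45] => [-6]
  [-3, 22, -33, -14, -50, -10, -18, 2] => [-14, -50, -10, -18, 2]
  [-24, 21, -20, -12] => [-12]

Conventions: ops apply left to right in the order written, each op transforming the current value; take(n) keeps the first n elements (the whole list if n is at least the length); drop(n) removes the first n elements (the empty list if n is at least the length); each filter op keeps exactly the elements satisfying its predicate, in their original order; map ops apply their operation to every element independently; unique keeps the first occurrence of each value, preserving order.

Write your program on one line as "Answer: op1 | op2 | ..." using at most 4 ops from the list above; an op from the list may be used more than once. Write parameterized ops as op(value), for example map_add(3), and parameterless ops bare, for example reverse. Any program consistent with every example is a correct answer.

drop(3) | reverse | filter_lt(3) | reverse

Check, running the answer program on each example:
  [-49, 22, 3, -6, 33, 14, 9, 45] -> [-6, 33, 14, 9, 45] -> [45, 9, 14, 33, -6] -> [-6] -> [-6]
  [-3, 22, -33, -14, -50, -10, -18, 2] -> [-14, -50, -10, -18, 2] -> [2, -18, -10, -50, -14] -> [2, -18, -10, -50, -14] -> [-14, -50, -10, -18, 2]
  [-24, 21, -20, -12] -> [-12] -> [-12] -> [-12] -> [-12]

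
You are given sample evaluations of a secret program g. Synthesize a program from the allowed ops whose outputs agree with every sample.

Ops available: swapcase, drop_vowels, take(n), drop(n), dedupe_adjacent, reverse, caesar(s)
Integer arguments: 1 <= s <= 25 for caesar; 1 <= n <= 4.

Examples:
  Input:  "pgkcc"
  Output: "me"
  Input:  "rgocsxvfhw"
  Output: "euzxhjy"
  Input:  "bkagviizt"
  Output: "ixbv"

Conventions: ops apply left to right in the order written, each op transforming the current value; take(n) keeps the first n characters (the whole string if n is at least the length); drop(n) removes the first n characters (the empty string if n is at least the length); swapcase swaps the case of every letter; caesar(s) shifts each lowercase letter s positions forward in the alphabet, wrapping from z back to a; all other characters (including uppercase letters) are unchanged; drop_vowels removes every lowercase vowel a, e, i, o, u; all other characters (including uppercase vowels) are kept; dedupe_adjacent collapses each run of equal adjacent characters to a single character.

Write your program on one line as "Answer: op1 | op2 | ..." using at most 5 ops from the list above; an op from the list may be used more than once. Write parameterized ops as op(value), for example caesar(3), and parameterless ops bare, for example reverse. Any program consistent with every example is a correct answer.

dedupe_adjacent | drop_vowels | caesar(2) | drop(2)

Check, running the answer program on each example:
  "pgkcc" -> "pgkc" -> "pgkc" -> "rime" -> "me"
  "rgocsxvfhw" -> "rgocsxvfhw" -> "rgcsxvfhw" -> "tieuzxhjy" -> "euzxhjy"
  "bkagviizt" -> "bkagvizt" -> "bkgvzt" -> "dmixbv" -> "ixbv"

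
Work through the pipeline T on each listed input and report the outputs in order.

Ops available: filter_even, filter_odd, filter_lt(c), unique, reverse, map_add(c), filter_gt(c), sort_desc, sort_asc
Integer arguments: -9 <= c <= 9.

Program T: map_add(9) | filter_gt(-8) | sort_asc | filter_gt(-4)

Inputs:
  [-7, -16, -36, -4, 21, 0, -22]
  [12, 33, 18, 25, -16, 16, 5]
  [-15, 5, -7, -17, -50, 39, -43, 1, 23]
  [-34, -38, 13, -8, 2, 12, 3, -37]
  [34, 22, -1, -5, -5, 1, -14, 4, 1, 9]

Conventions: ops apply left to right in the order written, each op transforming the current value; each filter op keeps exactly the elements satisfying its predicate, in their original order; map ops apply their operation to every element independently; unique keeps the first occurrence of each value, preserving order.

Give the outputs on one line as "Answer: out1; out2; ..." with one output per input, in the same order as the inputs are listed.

[2, 5, 9, 30]; [14, 21, 25, 27, 34, 42]; [2, 10, 14, 32, 48]; [1, 11, 12, 21, 22]; [4, 4, 8, 10, 10, 13, 18, 31, 43]

Execution, op by op:
  [-7, -16, -36, -4, 21, 0, -22] -> [2, -7, -27, 5, 30, 9, -13] -> [2, -7, 5, 30, 9] -> [-7, 2, 5, 9, 30] -> [2, 5, 9, 30]
  [12, 33, 18, 25, -16, 16, 5] -> [21, 42, 27, 34, -7, 25, 14] -> [21, 42, 27, 34, -7, 25, 14] -> [-7, 14, 21, 25, 27, 34, 42] -> [14, 21, 25, 27, 34, 42]
  [-15, 5, -7, -17, -50, 39, -43, 1, 23] -> [-6, 14, 2, -8, -41, 48, -34, 10, 32] -> [-6, 14, 2, 48, 10, 32] -> [-6, 2, 10, 14, 32, 48] -> [2, 10, 14, 32, 48]
  [-34, -38, 13, -8, 2, 12, 3, -37] -> [-25, -29, 22, 1, 11, 21, 12, -28] -> [22, 1, 11, 21, 12] -> [1, 11, 12, 21, 22] -> [1, 11, 12, 21, 22]
  [34, 22, -1, -5, -5, 1, -14, 4, 1, 9] -> [43, 31, 8, 4, 4, 10, -5, 13, 10, 18] -> [43, 31, 8, 4, 4, 10, -5, 13, 10, 18] -> [-5, 4, 4, 8, 10, 10, 13, 18, 31, 43] -> [4, 4, 8, 10, 10, 13, 18, 31, 43]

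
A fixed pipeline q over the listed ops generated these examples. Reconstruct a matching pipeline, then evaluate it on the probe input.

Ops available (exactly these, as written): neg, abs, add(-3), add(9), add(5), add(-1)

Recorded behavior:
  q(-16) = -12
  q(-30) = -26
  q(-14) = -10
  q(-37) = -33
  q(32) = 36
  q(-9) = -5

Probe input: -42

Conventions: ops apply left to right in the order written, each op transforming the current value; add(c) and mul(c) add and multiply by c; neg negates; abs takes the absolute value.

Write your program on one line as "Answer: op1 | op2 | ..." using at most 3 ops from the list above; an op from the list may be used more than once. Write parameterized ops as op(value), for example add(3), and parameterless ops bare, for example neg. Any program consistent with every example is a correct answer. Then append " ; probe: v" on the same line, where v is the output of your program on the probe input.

add(-1) | add(5) ; probe: -38

Check, running the answer program on each example:
  -16 -> -17 -> -12
  -30 -> -31 -> -26
  -14 -> -15 -> -10
  -37 -> -38 -> -33
  32 -> 31 -> 36
  -9 -> -10 -> -5
  probe: -42 -> -43 -> -38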